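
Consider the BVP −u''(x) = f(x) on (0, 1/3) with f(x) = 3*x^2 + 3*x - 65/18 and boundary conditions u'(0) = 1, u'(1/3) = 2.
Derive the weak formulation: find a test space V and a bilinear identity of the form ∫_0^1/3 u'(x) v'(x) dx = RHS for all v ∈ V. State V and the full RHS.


V = H^1(0, 1/3) (v unrestricted at boundary; u is determined up to an additive constant); weak form: ∫_0^1/3 u'v' dx = ∫_0^1/3 (3*x^2 + 3*x - 65/18) v dx + 2·v(1/3) − v(0) for all v ∈ V.

Multiply both sides by a test function v and integrate from 0 to 1/3:
  ∫_0^1/3 −u''(x) v(x) dx = ∫_0^1/3 f(x) v(x) dx.
Integrate the LHS by parts once:
  ∫_0^1/3 −u'' v dx = −[u'(x) v(x)]_0^1/3 + ∫_0^1/3 u'(x) v'(x) dx.
Thus ∫_0^1/3 u'(x) v'(x) dx = ∫_0^1/3 f(x) v(x) dx + [u'(x) v(x)]_0^1/3.
Choose V so that boundary terms are either known or forced to vanish.
u has inhomogeneous Neumann u'(0) = 1, u'(1/3) = 2. [u' v]_0^1/3 = (2)·v(1/3) − (1)·v(0) = 2·v(1/3) − v(0). Take V = H^1(0, 1/3); boundary term becomes part of RHS.
Weak formulation: find u (satisfying any essential BC) such that ∫_0^1/3 u'(x) v'(x) dx = ∫_0^1/3 f v dx + 2·v(1/3) − v(0) for all v ∈ V (Neumann data are natural BCs: they enter the RHS as boundary terms).
Substituting f(x) = 3*x^2 + 3*x - 65/18, the right-hand side is ∫_0^1/3 (3*x^2 + 3*x - 65/18) v dx + 2·v(1/3) − v(0).
Compatibility check (pure Neumann): taking v ≡ 1 ∈ V gives 0 = ∫_0^1/3 f dx + (2) − (1), i.e. ∫_0^1/3 f dx must equal u'(0) − u'(1/3) = -1. Indeed ∫_0^1/3 (3*x^2 + 3*x - 65/18) dx = -1, so the data are compatible. The solution is then unique only up to an additive constant (fix it e.g. by requiring ∫_0^1/3 u dx = 0).


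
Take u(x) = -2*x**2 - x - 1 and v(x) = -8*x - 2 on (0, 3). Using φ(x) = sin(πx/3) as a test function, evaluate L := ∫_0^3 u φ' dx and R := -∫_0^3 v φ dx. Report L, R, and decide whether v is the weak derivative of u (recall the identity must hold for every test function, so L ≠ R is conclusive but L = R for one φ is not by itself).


LHS = 42/π, RHS = 84/π. No, v is not the weak derivative of u.

u(x) = -2*x**2 - x - 1, classical derivative u'(x) = -4*x - 1.
φ(x) = sin(πx/3), so φ'(x) = π*cos(π*x/3)/3.
Note φ(0) = φ(3) = 0, so the boundary term u·φ vanishes.
LHS = ∫_0^3 u(x) φ'(x) dx = ∫_0^3 (-2*π*x^2*cos(π*x/3)/3 - π*x*cos(π*x/3)/3 - π*cos(π*x/3)/3) dx. Term by term:
  ∫_0^3 -π*cos(π*x/3)/3 dx = 0;  ∫_0^3 -2*π*x^2*cos(π*x/3)/3 dx = 36/π;  ∫_0^3 -π*x*cos(π*x/3)/3 dx = 6/π.
Sum: 0 + 36/π + 6/π = 42/π.
So LHS = 42/π.
∫_0^3 v(x) φ(x) dx = ∫_0^3 (-8*x*sin(π*x/3) - 2*sin(π*x/3)) dx. Term by term:
  ∫_0^3 -2*sin(π*x/3) dx = -12/π;  ∫_0^3 -8*x*sin(π*x/3) dx = -72/π.
Sum: -12/π − 72/π = -84/π.
So RHS = -∫_0^3 v(x) φ(x) dx = 84/π.
LHS − RHS = -42/π ≠ 0, so the identity fails.
(For a valid weak derivative the identity must hold for EVERY test function, in particular this one. The failure shows v is NOT the weak derivative of u.)
Correct weak derivative would be u'(x) = -4*x - 1.


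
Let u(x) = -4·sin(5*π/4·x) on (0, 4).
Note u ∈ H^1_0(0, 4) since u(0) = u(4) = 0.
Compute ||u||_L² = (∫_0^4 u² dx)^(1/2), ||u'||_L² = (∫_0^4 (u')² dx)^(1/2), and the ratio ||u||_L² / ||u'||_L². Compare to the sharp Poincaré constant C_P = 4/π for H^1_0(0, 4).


||u||_L² / ||u'||_L² = 4/(5*π) < C_P = 4/π.

u(x) = -4·sin(5*π/4·x), so u'(x) = -5*π*cos(5*π*x/4).
Writing u(x) = A·sin(kπx/L) with A = -4 and k = 5, use ∫_0^L sin²(kπx/L) dx = L/2 and ∫_0^L cos²(kπx/L) dx = L/2.
u² = 16·sin²(5*π/4·x) and (u')² = 25*π^2·cos²(5*π/4·x), and each of sin², cos² integrates to L/2 = 2 over (0, 4).
∫_0^4 u² dx = 32, so ||u||_L² = 4*sqrt(2).
∫_0^4 (u')² dx = 50*π^2, so ||u'||_L² = 5*sqrt(2)*π.
Ratio ||u||_L² / ||u'||_L² = 4/(5*π).
Sharp Poincaré constant on H^1_0(0, 4) is C_P = L/π = 4/π, achieved by sin(π/4·x).
This is the k = 5 harmonic; the ratio L/(kπ) is strictly less than C_P = L/π, consistent with the sharp inequality ||u||_L² ≤ C_P ||u'||_L².


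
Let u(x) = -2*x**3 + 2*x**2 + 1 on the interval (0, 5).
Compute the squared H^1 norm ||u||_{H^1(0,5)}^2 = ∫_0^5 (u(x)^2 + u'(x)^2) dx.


||u||_{H^1}^2 = 290660/7

The H^1 norm (squared) on an interval (0, L) is
  ||u||_{H^1}^2 = ∫_0^L u(x)^2 dx + ∫_0^L u'(x)^2 dx.
Compute u'(x) = -6*x**2 + 4*x.
Then u(x)^2 = 4*x**6 - 8*x**5 + 4*x**4 - 4*x**3 + 4*x**2 + 1 and u'(x)^2 = 36*x**4 - 48*x**3 + 16*x**2.
Integrate each monomial from 0 to 5 using ∫_0^5 c·x^n dx = c·5^(n+1)/(n+1):
  ∫_0^5 u(x)^2 dx = ∫_0^5 (4*x^6 - 8*x^5 + 4*x^4 - 4*x^3 + 4*x^2 + 1) dx. Term by term:
    ∫_0^5 4*x^6 dx = 312500/7;  ∫_0^5 -8*x^5 dx = -62500/3;  ∫_0^5 4*x^4 dx = 2500;
    ∫_0^5 -4*x^3 dx = -625;  ∫_0^5 4*x^2 dx = 500/3;  ∫_0^5 1 dx = 5.
  Sum: 312500/7 − 62500/3 + 2500 − 625 + 500/3 + 5 = 542980/21.
  ∫_0^5 u'(x)^2 dx = ∫_0^5 (36*x^4 - 48*x^3 + 16*x^2) dx. Term by term:
    ∫_0^5 36*x^4 dx = 22500;  ∫_0^5 -48*x^3 dx = -7500;  ∫_0^5 16*x^2 dx = 2000/3.
  Sum: 22500 − 7500 + 2000/3 = 47000/3.
Adding: ||u||_{H^1}^2 = 542980/21 + 47000/3 = 290660/7.


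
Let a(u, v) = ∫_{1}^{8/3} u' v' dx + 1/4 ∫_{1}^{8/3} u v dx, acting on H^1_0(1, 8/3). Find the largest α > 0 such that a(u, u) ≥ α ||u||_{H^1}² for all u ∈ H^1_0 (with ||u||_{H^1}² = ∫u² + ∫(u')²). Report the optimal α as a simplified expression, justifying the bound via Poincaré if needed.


α = (25 + 36*π^2)/(4*(25 + 9*π^2))

Coercivity of a(·,·) on H^1_0(1, 8/3) means a(u, u) ≥ α ||u||_{H^1}² for every u ∈ H^1_0.
The interval has length L = 5/3, and Poincaré/coercivity depend only on L. Here a(u, u) = ∫(u')² + (1/4)·∫u².
Here 0 < c = 1/4 < 1. The condition a(u,u) ≥ α||u||_{H^1}² reads (1−α)∫(u')² ≥ (α−c)∫u². Any admissible α is ≤ 1 (rapidly oscillating u have ∫u²/∫(u')² → 0), and α = 1 would force 0 ≥ (1−c)∫u², impossible since c < 1; so 1−α > 0. By the sharp Poincaré inequality on H^1_0 of an interval of length L, ∫(u')² ≥ (π/L)²∫u² with equality for the first sine mode sin(π(x−x₀)/L) (x₀ the left endpoint), so the inequality holds for all u iff (1−α)(π/L)² ≥ α − c, i.e. α ≤ ((π/L)² + c)/((π/L)² + 1) = (1 + c(L/π)²)/(1 + (L/π)²). With (π/L)² = 9*π^2/25 and c = 1/4, the largest admissible constant is α = ((π/L)² + c)/((π/L)² + 1).
Simplifying, α = (25 + 36*π^2)/(4*(25 + 9*π^2)).


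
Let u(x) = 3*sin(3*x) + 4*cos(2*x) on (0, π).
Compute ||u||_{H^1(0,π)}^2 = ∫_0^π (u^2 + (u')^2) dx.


||u||_{H^1(0,π)}^2 = 144 + 85*π

u'(x) = -8*sin(2*x) + 9*cos(3*x).
Expand u² and (u')² and integrate term by term on (0, π), using: for integers n ≥ 1, ∫_0^π sin²(nx) dx = ∫_0^π cos²(nx) dx = π/2; for n ≠ n', ∫_0^π sin(nx)sin(n'x) dx = ∫_0^π cos(nx)cos(n'x) dx = 0; and by product-to-sum, ∫_0^π sin(nx)cos(n'x) dx = ½∫_0^π [sin((n+n')x) + sin((n−n')x)] dx, which is 0 when n+n' is even and 2n/(n²−n'²) when n+n' is odd (it need not vanish on (0, π)).
  u² squared terms: (3)²·∫sin(3x)² dx = 9·π/2 = 9*π/2;  (4)²·∫cos(2x)² dx = 16·π/2 = 8*π.
  u² cross terms: 2·(3)·(4)·∫sin(3x)·cos(2x) dx = 24·(6/5) = 144/5.
  So ∫_0^π u² dx = 9*π/2 + 8*π + 144/5 = 144/5 + 25*π/2.
  (u')² squared terms: (-8)²·∫sin(2x)² dx = 64·π/2 = 32*π;  (9)²·∫cos(3x)² dx = 81·π/2 = 81*π/2.
  (u')² cross terms: 2·(-8)·(9)·∫sin(2x)·cos(3x) dx = -144·(-4/5) = 576/5.
  So ∫_0^π (u')² dx = 32*π + 81*π/2 + 576/5 = 576/5 + 145*π/2.
||u||_{H^1}^2 = (144/5 + 25*π/2) + (576/5 + 145*π/2) = 144 + 85*π.


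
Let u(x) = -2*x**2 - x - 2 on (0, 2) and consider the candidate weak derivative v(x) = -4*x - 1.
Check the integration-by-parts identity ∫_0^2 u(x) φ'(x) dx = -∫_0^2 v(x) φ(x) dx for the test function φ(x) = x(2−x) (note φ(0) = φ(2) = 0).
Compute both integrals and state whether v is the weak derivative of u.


LHS = 20/3, RHS = 20/3. Yes, v = u' weakly.

u(x) = -2*x**2 - x - 2, classical derivative u'(x) = -4*x - 1.
φ(x) = x(2−x), so φ'(x) = 2 - 2*x.
Note φ(0) = φ(2) = 0, so the boundary term u·φ vanishes.
LHS = ∫_0^2 u(x) φ'(x) dx = ∫_0^2 (4*x^3 - 2*x^2 + 2*x - 4) dx. Term by term:
  ∫_0^2 4*x^3 dx = 16;  ∫_0^2 -2*x^2 dx = -16/3;  ∫_0^2 2*x dx = 4;
  ∫_0^2 -4 dx = -8.
Sum: 16 − 16/3 + 4 − 8 = 20/3.
So LHS = 20/3.
∫_0^2 v(x) φ(x) dx = ∫_0^2 (4*x^3 - 7*x^2 - 2*x) dx. Term by term:
  ∫_0^2 4*x^3 dx = 16;  ∫_0^2 -7*x^2 dx = -56/3;  ∫_0^2 -2*x dx = -4.
Sum: 16 − 56/3 − 4 = -20/3.
So RHS = -∫_0^2 v(x) φ(x) dx = 20/3.
LHS = RHS, so the identity holds for this test φ.
Moreover u is smooth here and v(x) = u'(x) = -4*x - 1 pointwise, so the identity holds for every test function. Hence v is the weak derivative of u.


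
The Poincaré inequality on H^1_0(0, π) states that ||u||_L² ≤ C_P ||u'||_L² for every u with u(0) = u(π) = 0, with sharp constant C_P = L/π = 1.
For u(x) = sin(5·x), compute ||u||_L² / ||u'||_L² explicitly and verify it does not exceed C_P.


||u||_L² / ||u'||_L² = 1/5 < C_P = 1.

u(x) = sin(5·x), so u'(x) = 5*cos(5*x).
Writing u(x) = A·sin(kπx/L) with A = 1 and k = 5, use ∫_0^L sin²(kπx/L) dx = L/2 and ∫_0^L cos²(kπx/L) dx = L/2.
u² = 1·sin²(5·x) and (u')² = 25·cos²(5·x), and each of sin², cos² integrates to L/2 = π/2 over (0, π).
∫_0^π u² dx = π/2, so ||u||_L² = sqrt(2)*sqrt(π)/2.
∫_0^π (u')² dx = 25*π/2, so ||u'||_L² = 5*sqrt(2)*sqrt(π)/2.
Ratio ||u||_L² / ||u'||_L² = 1/5.
Sharp Poincaré constant on H^1_0(0, π) is C_P = L/π = 1, achieved by sin(x).
This is the k = 5 harmonic; the ratio L/(kπ) is strictly less than C_P = L/π, consistent with the sharp inequality ||u||_L² ≤ C_P ||u'||_L².


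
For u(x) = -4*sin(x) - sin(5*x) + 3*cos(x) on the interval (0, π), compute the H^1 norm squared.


||u||_{H^1(0,π)}^2 = 38*π

u'(x) = -3*sin(x) - 4*cos(x) - 5*cos(5*x).
Expand u² and (u')² and integrate term by term on (0, π), using: for integers n ≥ 1, ∫_0^π sin²(nx) dx = ∫_0^π cos²(nx) dx = π/2; for n ≠ n', ∫_0^π sin(nx)sin(n'x) dx = ∫_0^π cos(nx)cos(n'x) dx = 0; and by product-to-sum, ∫_0^π sin(nx)cos(n'x) dx = ½∫_0^π [sin((n+n')x) + sin((n−n')x)] dx, which is 0 when n+n' is even and 2n/(n²−n'²) when n+n' is odd (it need not vanish on (0, π)).
  u² squared terms: (-1)²·∫sin(5x)² dx = 1·π/2 = π/2;  (-4)²·∫sin(x)² dx = 16·π/2 = 8*π;  (3)²·∫cos(x)² dx = 9·π/2 = 9*π/2.
  u² cross terms: 2·(-1)·(-4)·∫sin(5x)·sin(x) dx = 8·(0) = 0;  2·(-1)·(3)·∫sin(5x)·cos(x) dx = -6·(0) = 0;  2·(-4)·(3)·∫sin(x)·cos(x) dx = -24·(0) = 0.
  So ∫_0^π u² dx = π/2 + 8*π + 9*π/2 + 0 + 0 + 0 = 13*π.
  (u')² squared terms: (-5)²·∫cos(5x)² dx = 25·π/2 = 25*π/2;  (-4)²·∫cos(x)² dx = 16·π/2 = 8*π;  (-3)²·∫sin(x)² dx = 9·π/2 = 9*π/2.
  (u')² cross terms: 2·(-5)·(-4)·∫cos(5x)·cos(x) dx = 40·(0) = 0;  2·(-5)·(-3)·∫cos(5x)·sin(x) dx = 30·(0) = 0;  2·(-4)·(-3)·∫cos(x)·sin(x) dx = 24·(0) = 0.
  So ∫_0^π (u')² dx = 25*π/2 + 8*π + 9*π/2 + 0 + 0 + 0 = 25*π.
||u||_{H^1}^2 = (13*π) + (25*π) = 38*π.


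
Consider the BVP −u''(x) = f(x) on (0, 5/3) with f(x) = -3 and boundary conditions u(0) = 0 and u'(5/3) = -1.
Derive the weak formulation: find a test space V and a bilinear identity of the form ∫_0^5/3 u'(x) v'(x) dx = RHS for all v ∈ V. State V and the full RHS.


V = {v ∈ H^1(0, 5/3) : v(0) = 0} (test functions vanish at x = 0 where u is specified); weak form: ∫_0^5/3 u'v' dx = ∫_0^5/3 (-3) v dx − v(5/3) for all v ∈ V.

Multiply both sides by a test function v and integrate from 0 to 5/3:
  ∫_0^5/3 −u''(x) v(x) dx = ∫_0^5/3 f(x) v(x) dx.
Integrate the LHS by parts once:
  ∫_0^5/3 −u'' v dx = −[u'(x) v(x)]_0^5/3 + ∫_0^5/3 u'(x) v'(x) dx.
Thus ∫_0^5/3 u'(x) v'(x) dx = ∫_0^5/3 f(x) v(x) dx + [u'(x) v(x)]_0^5/3.
Choose V so that boundary terms are either known or forced to vanish.
Mixed BC: u(0) = 0 (Dirichlet) and u'(5/3) = -1 (Neumann). Define V = {v ∈ H^1(0, 5/3) : v(0) = 0}. Then [u' v]_0^5/3 = u'(5/3)·v(5/3) − u'(0)·0 = − v(5/3).
Weak formulation: find u (satisfying any essential BC) such that ∫_0^5/3 u'(x) v'(x) dx = ∫_0^5/3 f v dx − v(5/3) for all v ∈ V (Dirichlet at 0 absorbed into V; Neumann datum at x = 5/3 contributes the boundary term).
Substituting f(x) = -3, the right-hand side is ∫_0^5/3 (-3) v dx − v(5/3).


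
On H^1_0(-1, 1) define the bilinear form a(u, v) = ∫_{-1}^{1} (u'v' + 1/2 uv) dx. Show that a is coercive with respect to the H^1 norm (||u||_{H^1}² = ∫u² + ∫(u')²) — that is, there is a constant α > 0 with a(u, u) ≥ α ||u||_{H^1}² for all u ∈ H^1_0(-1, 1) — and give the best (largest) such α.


α = (2 + π^2)/(4 + π^2)

Coercivity of a(·,·) on H^1_0(-1, 1) means a(u, u) ≥ α ||u||_{H^1}² for every u ∈ H^1_0.
The interval has length L = 2, and Poincaré/coercivity depend only on L. Here a(u, u) = ∫(u')² + (1/2)·∫u².
Here 0 < c = 1/2 < 1. The condition a(u,u) ≥ α||u||_{H^1}² reads (1−α)∫(u')² ≥ (α−c)∫u². Any admissible α is ≤ 1 (rapidly oscillating u have ∫u²/∫(u')² → 0), and α = 1 would force 0 ≥ (1−c)∫u², impossible since c < 1; so 1−α > 0. By the sharp Poincaré inequality on H^1_0 of an interval of length L, ∫(u')² ≥ (π/L)²∫u² with equality for the first sine mode sin(π(x−x₀)/L) (x₀ the left endpoint), so the inequality holds for all u iff (1−α)(π/L)² ≥ α − c, i.e. α ≤ ((π/L)² + c)/((π/L)² + 1) = (1 + c(L/π)²)/(1 + (L/π)²). With (π/L)² = π^2/4 and c = 1/2, the largest admissible constant is α = ((π/L)² + c)/((π/L)² + 1).
Simplifying, α = (2 + π^2)/(4 + π^2).


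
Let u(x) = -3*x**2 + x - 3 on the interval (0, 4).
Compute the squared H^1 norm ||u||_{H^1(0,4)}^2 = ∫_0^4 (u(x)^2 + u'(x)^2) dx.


||u||_{H^1}^2 = 37928/15

The H^1 norm (squared) on an interval (0, L) is
  ||u||_{H^1}^2 = ∫_0^L u(x)^2 dx + ∫_0^L u'(x)^2 dx.
Compute u'(x) = 1 - 6*x.
Then u(x)^2 = 9*x**4 - 6*x**3 + 19*x**2 - 6*x + 9 and u'(x)^2 = 36*x**2 - 12*x + 1.
Integrate each monomial from 0 to 4 using ∫_0^4 c·x^n dx = c·4^(n+1)/(n+1):
  ∫_0^4 u(x)^2 dx = ∫_0^4 (9*x^4 - 6*x^3 + 19*x^2 - 6*x + 9) dx. Term by term:
    ∫_0^4 9*x^4 dx = 9216/5;  ∫_0^4 -6*x^3 dx = -384;  ∫_0^4 19*x^2 dx = 1216/3;
    ∫_0^4 -6*x dx = -48;  ∫_0^4 9 dx = 36.
  Sum: 9216/5 − 384 + 1216/3 − 48 + 36 = 27788/15.
  ∫_0^4 u'(x)^2 dx = ∫_0^4 (36*x^2 - 12*x + 1) dx. Term by term:
    ∫_0^4 36*x^2 dx = 768;  ∫_0^4 -12*x dx = -96;  ∫_0^4 1 dx = 4.
  Sum: 768 − 96 + 4 = 676.
Adding: ||u||_{H^1}^2 = 27788/15 + 676 = 37928/15.


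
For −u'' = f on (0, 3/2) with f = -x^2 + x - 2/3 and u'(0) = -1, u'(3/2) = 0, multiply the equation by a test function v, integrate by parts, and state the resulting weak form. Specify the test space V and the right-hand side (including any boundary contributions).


V = H^1(0, 3/2) (v unrestricted at boundary; u is determined up to an additive constant); weak form: ∫_0^3/2 u'v' dx = ∫_0^3/2 (-x^2 + x - 2/3) v dx + v(0) for all v ∈ V.

Multiply both sides by a test function v and integrate from 0 to 3/2:
  ∫_0^3/2 −u''(x) v(x) dx = ∫_0^3/2 f(x) v(x) dx.
Integrate the LHS by parts once:
  ∫_0^3/2 −u'' v dx = −[u'(x) v(x)]_0^3/2 + ∫_0^3/2 u'(x) v'(x) dx.
Thus ∫_0^3/2 u'(x) v'(x) dx = ∫_0^3/2 f(x) v(x) dx + [u'(x) v(x)]_0^3/2.
Choose V so that boundary terms are either known or forced to vanish.
u has inhomogeneous Neumann u'(0) = -1, u'(3/2) = 0. [u' v]_0^3/2 = (0)·v(3/2) − (-1)·v(0) = v(0). Take V = H^1(0, 3/2); boundary term becomes part of RHS.
Weak formulation: find u (satisfying any essential BC) such that ∫_0^3/2 u'(x) v'(x) dx = ∫_0^3/2 f v dx + v(0) for all v ∈ V (Neumann data are natural BCs: they enter the RHS as boundary terms).
Substituting f(x) = -x^2 + x - 2/3, the right-hand side is ∫_0^3/2 (-x^2 + x - 2/3) v dx + v(0).
Compatibility check (pure Neumann): taking v ≡ 1 ∈ V gives 0 = ∫_0^3/2 f dx + (0) − (-1), i.e. ∫_0^3/2 f dx must equal u'(0) − u'(3/2) = -1. Indeed ∫_0^3/2 (-x^2 + x - 2/3) dx = -1, so the data are compatible. The solution is then unique only up to an additive constant (fix it e.g. by requiring ∫_0^3/2 u dx = 0).


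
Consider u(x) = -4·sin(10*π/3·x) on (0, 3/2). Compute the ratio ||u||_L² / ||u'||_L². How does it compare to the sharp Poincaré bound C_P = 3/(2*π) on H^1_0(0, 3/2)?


||u||_L² / ||u'||_L² = 3/(10*π) < C_P = 3/(2*π).

u(x) = -4·sin(10*π/3·x), so u'(x) = -40*π*cos(10*π*x/3)/3.
Writing u(x) = A·sin(kπx/L) with A = -4 and k = 5, use ∫_0^L sin²(kπx/L) dx = L/2 and ∫_0^L cos²(kπx/L) dx = L/2.
u² = 16·sin²(10*π/3·x) and (u')² = 1600*π^2/9·cos²(10*π/3·x), and each of sin², cos² integrates to L/2 = 3/4 over (0, 3/2).
∫_0^3/2 u² dx = 12, so ||u||_L² = 2*sqrt(3).
∫_0^3/2 (u')² dx = 400*π^2/3, so ||u'||_L² = 20*sqrt(3)*π/3.
Ratio ||u||_L² / ||u'||_L² = 3/(10*π).
Sharp Poincaré constant on H^1_0(0, 3/2) is C_P = L/π = 3/(2*π), achieved by sin(2*π/3·x).
This is the k = 5 harmonic; the ratio L/(kπ) is strictly less than C_P = L/π, consistent with the sharp inequality ||u||_L² ≤ C_P ||u'||_L².


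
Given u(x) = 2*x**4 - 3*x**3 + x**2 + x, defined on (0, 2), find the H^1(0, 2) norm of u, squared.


||u||_{H^1}^2 = 12994/45

The H^1 norm (squared) on an interval (0, L) is
  ||u||_{H^1}^2 = ∫_0^L u(x)^2 dx + ∫_0^L u'(x)^2 dx.
Compute u'(x) = 8*x**3 - 9*x**2 + 2*x + 1.
Then u(x)^2 = 4*x**8 - 12*x**7 + 13*x**6 - 2*x**5 - 5*x**4 + 2*x**3 + x**2 and u'(x)^2 = 64*x**6 - 144*x**5 + 113*x**4 - 20*x**3 - 14*x**2 + 4*x + 1.
Integrate each monomial from 0 to 2 using ∫_0^2 c·x^n dx = c·2^(n+1)/(n+1):
  ∫_0^2 u(x)^2 dx = ∫_0^2 (4*x^8 - 12*x^7 + 13*x^6 - 2*x^5 - 5*x^4 + 2*x^3 + x^2) dx. Term by term:
    ∫_0^2 4*x^8 dx = 2048/9;  ∫_0^2 -12*x^7 dx = -384;  ∫_0^2 13*x^6 dx = 1664/7;
    ∫_0^2 -2*x^5 dx = -64/3;  ∫_0^2 -5*x^4 dx = -32;  ∫_0^2 2*x^3 dx = 8;
    ∫_0^2 x^2 dx = 8/3.
  Sum: 2048/9 − 384 + 1664/7 − 64/3 − 32 + 8 + 8/3 = 2432/63.
  ∫_0^2 u'(x)^2 dx = ∫_0^2 (64*x^6 - 144*x^5 + 113*x^4 - 20*x^3 - 14*x^2 + 4*x + 1) dx. Term by term:
    ∫_0^2 64*x^6 dx = 8192/7;  ∫_0^2 -144*x^5 dx = -1536;  ∫_0^2 113*x^4 dx = 3616/5;
    ∫_0^2 -20*x^3 dx = -80;  ∫_0^2 -14*x^2 dx = -112/3;  ∫_0^2 4*x dx = 8;
    ∫_0^2 1 dx = 2.
  Sum: 8192/7 − 1536 + 3616/5 − 80 − 112/3 + 8 + 2 = 26266/105.
Adding: ||u||_{H^1}^2 = 2432/63 + 26266/105 = 12994/45.


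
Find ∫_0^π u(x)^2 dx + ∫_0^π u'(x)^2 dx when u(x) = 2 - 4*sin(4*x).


||u||_{H^1(0,π)}^2 = 140*π

u'(x) = -16*cos(4*x).
Expand u² and (u')² and integrate term by term on (0, π), using: for integers n ≥ 1, ∫_0^π sin²(nx) dx = ∫_0^π cos²(nx) dx = π/2; for n ≠ n', ∫_0^π sin(nx)sin(n'x) dx = ∫_0^π cos(nx)cos(n'x) dx = 0; and by product-to-sum, ∫_0^π sin(nx)cos(n'x) dx = ½∫_0^π [sin((n+n')x) + sin((n−n')x)] dx, which is 0 when n+n' is even and 2n/(n²−n'²) when n+n' is odd (it need not vanish on (0, π)). For the constant mode: ∫_0^π 1 dx = π, ∫_0^π cos(nx) dx = 0, ∫_0^π sin(nx) dx = (1−(−1)^n)/n.
  u² squared terms: (2)²·∫1 dx = 4·π = 4*π;  (-4)²·∫sin(4x)² dx = 16·π/2 = 8*π.
  u² cross terms: 2·(2)·(-4)·∫1·sin(4x) dx = -16·(0) = 0.
  So ∫_0^π u² dx = 4*π + 8*π + 0 = 12*π.
  (u')² squared terms: (-16)²·∫cos(4x)² dx = 256·π/2 = 128*π.
  So ∫_0^π (u')² dx = 128*π.
||u||_{H^1}^2 = (12*π) + (128*π) = 140*π.


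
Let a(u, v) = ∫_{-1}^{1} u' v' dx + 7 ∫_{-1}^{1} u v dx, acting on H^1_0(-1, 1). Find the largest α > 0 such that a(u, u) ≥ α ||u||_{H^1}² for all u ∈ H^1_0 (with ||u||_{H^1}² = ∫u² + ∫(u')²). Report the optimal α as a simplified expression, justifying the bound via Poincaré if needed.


α = 1

Coercivity of a(·,·) on H^1_0(-1, 1) means a(u, u) ≥ α ||u||_{H^1}² for every u ∈ H^1_0.
The interval has length L = 2, and Poincaré/coercivity depend only on L. Here a(u, u) = ∫(u')² + (7)·∫u².
Here c = 7 ≥ 1, so a(u,u) = ∫(u')² + c∫u² ≥ ∫(u')² + ∫u² = ||u||_{H^1}², i.e. α = 1 works. No larger α is possible: a(u,u) ≥ α||u||_{H^1}² means (1−α)∫(u')² ≥ (α−c)∫u², and for the modes u_n = sin(nπ(x−x₀)/L) (x₀ the left endpoint) one has ∫u_n²/∫(u_n')² = (L/(nπ))² → 0, so a(u_n,u_n)/||u_n||_{H^1}² → 1. Hence the optimal constant is α = 1.
Therefore α = 1.


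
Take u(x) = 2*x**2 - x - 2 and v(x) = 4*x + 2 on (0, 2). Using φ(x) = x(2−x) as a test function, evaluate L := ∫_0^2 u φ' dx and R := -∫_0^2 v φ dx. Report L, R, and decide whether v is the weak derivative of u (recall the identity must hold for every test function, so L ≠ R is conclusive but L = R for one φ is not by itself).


LHS = -4, RHS = -8. No, v is not the weak derivative of u.

u(x) = 2*x**2 - x - 2, classical derivative u'(x) = 4*x - 1.
φ(x) = x(2−x), so φ'(x) = 2 - 2*x.
Note φ(0) = φ(2) = 0, so the boundary term u·φ vanishes.
LHS = ∫_0^2 u(x) φ'(x) dx = ∫_0^2 (-4*x^3 + 6*x^2 + 2*x - 4) dx. Term by term:
  ∫_0^2 -4*x^3 dx = -16;  ∫_0^2 6*x^2 dx = 16;  ∫_0^2 2*x dx = 4;
  ∫_0^2 -4 dx = -8.
Sum: -16 + 16 + 4 − 8 = -4.
So LHS = -4.
∫_0^2 v(x) φ(x) dx = ∫_0^2 (-4*x^3 + 6*x^2 + 4*x) dx. Term by term:
  ∫_0^2 -4*x^3 dx = -16;  ∫_0^2 6*x^2 dx = 16;  ∫_0^2 4*x dx = 8.
Sum: -16 + 16 + 8 = 8.
So RHS = -∫_0^2 v(x) φ(x) dx = -8.
LHS − RHS = 4 ≠ 0, so the identity fails.
(For a valid weak derivative the identity must hold for EVERY test function, in particular this one. The failure shows v is NOT the weak derivative of u.)
Correct weak derivative would be u'(x) = 4*x - 1.


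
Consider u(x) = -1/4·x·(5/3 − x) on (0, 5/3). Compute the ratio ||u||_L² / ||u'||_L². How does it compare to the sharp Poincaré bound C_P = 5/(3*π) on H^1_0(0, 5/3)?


||u||_L² / ||u'||_L² = sqrt(10)/6 < C_P = 5/(3*π).

u(x) = -1/4·x·(5/3 − x), so u'(x) = x/2 - 5/12.
u(x) = -1/4·x·(5/3 − x) vanishes at x = 0 and x = 5/3, so u ∈ H^1_0(0, 5/3). Differentiate via the product rule and integrate the resulting polynomials term by term.
  ∫_0^5/3 u² dx = ∫_0^5/3 (x^4/16 - 5*x^3/24 + 25*x^2/144) dx. Term by term:
    ∫_0^5/3 x^4/16 dx = 625/3888;  ∫_0^5/3 -5*x^3/24 dx = -3125/7776;  ∫_0^5/3 25*x^2/144 dx = 3125/11664.
  Sum: 625/3888 − 3125/7776 + 3125/11664 = 625/23328.
  ∫_0^5/3 (u')² dx = ∫_0^5/3 (x^2/4 - 5*x/12 + 25/144) dx. Term by term:
    ∫_0^5/3 x^2/4 dx = 125/324;  ∫_0^5/3 -5*x/12 dx = -125/216;  ∫_0^5/3 25/144 dx = 125/432.
  Sum: 125/324 − 125/216 + 125/432 = 125/1296.
∫_0^5/3 u² dx = 625/23328, so ||u||_L² = 25*sqrt(2)/216.
∫_0^5/3 (u')² dx = 125/1296, so ||u'||_L² = 5*sqrt(5)/36.
Ratio ||u||_L² / ||u'||_L² = sqrt(10)/6.
Sharp Poincaré constant on H^1_0(0, 5/3) is C_P = L/π = 5/(3*π), achieved by sin(3*π/5·x).
A polynomial bump cannot attain the sharp Poincaré constant (only the first sine eigenfunction does), so the ratio is strictly less than C_P, consistent with ||u||_L² ≤ C_P ||u'||_L².


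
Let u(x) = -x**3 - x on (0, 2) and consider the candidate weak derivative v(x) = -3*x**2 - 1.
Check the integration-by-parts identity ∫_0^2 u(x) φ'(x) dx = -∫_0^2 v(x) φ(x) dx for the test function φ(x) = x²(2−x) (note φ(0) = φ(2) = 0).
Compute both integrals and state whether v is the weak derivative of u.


LHS = 116/15, RHS = 116/15. Yes, v = u' weakly.

u(x) = -x**3 - x, classical derivative u'(x) = -3*x**2 - 1.
φ(x) = x²(2−x), so φ'(x) = x*(4 - 3*x).
Note φ(0) = φ(2) = 0, so the boundary term u·φ vanishes.
LHS = ∫_0^2 u(x) φ'(x) dx = ∫_0^2 (3*x^5 - 4*x^4 + 3*x^3 - 4*x^2) dx. Term by term:
  ∫_0^2 3*x^5 dx = 32;  ∫_0^2 -4*x^4 dx = -128/5;  ∫_0^2 3*x^3 dx = 12;
  ∫_0^2 -4*x^2 dx = -32/3.
Sum: 32 − 128/5 + 12 − 32/3 = 116/15.
So LHS = 116/15.
∫_0^2 v(x) φ(x) dx = ∫_0^2 (3*x^5 - 6*x^4 + x^3 - 2*x^2) dx. Term by term:
  ∫_0^2 3*x^5 dx = 32;  ∫_0^2 -6*x^4 dx = -192/5;  ∫_0^2 x^3 dx = 4;
  ∫_0^2 -2*x^2 dx = -16/3.
Sum: 32 − 192/5 + 4 − 16/3 = -116/15.
So RHS = -∫_0^2 v(x) φ(x) dx = 116/15.
LHS = RHS, so the identity holds for this test φ.
Moreover u is smooth here and v(x) = u'(x) = -3*x**2 - 1 pointwise, so the identity holds for every test function. Hence v is the weak derivative of u.


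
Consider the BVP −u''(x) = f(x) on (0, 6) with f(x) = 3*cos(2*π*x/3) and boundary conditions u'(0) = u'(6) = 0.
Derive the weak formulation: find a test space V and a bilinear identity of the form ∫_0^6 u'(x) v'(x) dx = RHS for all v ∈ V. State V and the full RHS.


V = H^1(0, 6) (no boundary constraint on v; u is determined up to an additive constant); weak form: ∫_0^6 u'v' dx = ∫_0^6 (3*cos(2*π*x/3)) v dx for all v ∈ V.

Multiply both sides by a test function v and integrate from 0 to 6:
  ∫_0^6 −u''(x) v(x) dx = ∫_0^6 f(x) v(x) dx.
Integrate the LHS by parts once:
  ∫_0^6 −u'' v dx = −[u'(x) v(x)]_0^6 + ∫_0^6 u'(x) v'(x) dx.
Thus ∫_0^6 u'(x) v'(x) dx = ∫_0^6 f(x) v(x) dx + [u'(x) v(x)]_0^6.
Choose V so that boundary terms are either known or forced to vanish.
u has homogeneous Neumann: u'(0) = u'(6) = 0. So [u' v]_0^6 = 0·v(6) − 0·v(0) = 0 for any v; take V = H^1(0, 6).
Weak formulation: find u (satisfying any essential BC) such that ∫_0^6 u'(x) v'(x) dx = ∫_0^6 f v dx for all v ∈ V (homogeneous Neumann, so boundary terms vanish).
Substituting f(x) = 3*cos(2*π*x/3), the right-hand side is ∫_0^6 (3*cos(2*π*x/3)) v dx.
Compatibility check (pure Neumann): taking v ≡ 1 ∈ V gives 0 = ∫_0^6 f dx + (0) − (0), i.e. ∫_0^6 f dx must equal u'(0) − u'(6) = 0. Indeed ∫_0^6 (3*cos(2*π*x/3)) dx = 0, so the data are compatible. The solution is then unique only up to an additive constant (fix it e.g. by requiring ∫_0^6 u dx = 0).


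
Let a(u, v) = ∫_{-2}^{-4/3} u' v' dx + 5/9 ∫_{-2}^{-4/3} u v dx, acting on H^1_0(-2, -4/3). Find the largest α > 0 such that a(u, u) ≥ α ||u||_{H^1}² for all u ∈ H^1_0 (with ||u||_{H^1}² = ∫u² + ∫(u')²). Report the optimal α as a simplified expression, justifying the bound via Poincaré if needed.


α = (20 + 81*π^2)/(9*(4 + 9*π^2))

Coercivity of a(·,·) on H^1_0(-2, -4/3) means a(u, u) ≥ α ||u||_{H^1}² for every u ∈ H^1_0.
The interval has length L = 2/3, and Poincaré/coercivity depend only on L. Here a(u, u) = ∫(u')² + (5/9)·∫u².
Here 0 < c = 5/9 < 1. The condition a(u,u) ≥ α||u||_{H^1}² reads (1−α)∫(u')² ≥ (α−c)∫u². Any admissible α is ≤ 1 (rapidly oscillating u have ∫u²/∫(u')² → 0), and α = 1 would force 0 ≥ (1−c)∫u², impossible since c < 1; so 1−α > 0. By the sharp Poincaré inequality on H^1_0 of an interval of length L, ∫(u')² ≥ (π/L)²∫u² with equality for the first sine mode sin(π(x−x₀)/L) (x₀ the left endpoint), so the inequality holds for all u iff (1−α)(π/L)² ≥ α − c, i.e. α ≤ ((π/L)² + c)/((π/L)² + 1) = (1 + c(L/π)²)/(1 + (L/π)²). With (π/L)² = 9*π^2/4 and c = 5/9, the largest admissible constant is α = ((π/L)² + c)/((π/L)² + 1).
Simplifying, α = (20 + 81*π^2)/(9*(4 + 9*π^2)).


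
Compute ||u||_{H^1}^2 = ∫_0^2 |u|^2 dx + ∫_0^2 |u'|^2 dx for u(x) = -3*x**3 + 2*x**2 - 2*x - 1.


||u||_{H^1}^2 = 51034/105

The H^1 norm (squared) on an interval (0, L) is
  ||u||_{H^1}^2 = ∫_0^L u(x)^2 dx + ∫_0^L u'(x)^2 dx.
Compute u'(x) = -9*x**2 + 4*x - 2.
Then u(x)^2 = 9*x**6 - 12*x**5 + 16*x**4 - 2*x**3 + 4*x + 1 and u'(x)^2 = 81*x**4 - 72*x**3 + 52*x**2 - 16*x + 4.
Integrate each monomial from 0 to 2 using ∫_0^2 c·x^n dx = c·2^(n+1)/(n+1):
  ∫_0^2 u(x)^2 dx = ∫_0^2 (9*x^6 - 12*x^5 + 16*x^4 - 2*x^3 + 4*x + 1) dx. Term by term:
    ∫_0^2 9*x^6 dx = 1152/7;  ∫_0^2 -12*x^5 dx = -128;  ∫_0^2 16*x^4 dx = 512/5;
    ∫_0^2 -2*x^3 dx = -8;  ∫_0^2 4*x dx = 8;  ∫_0^2 1 dx = 2.
  Sum: 1152/7 − 128 + 512/5 − 8 + 8 + 2 = 4934/35.
  ∫_0^2 u'(x)^2 dx = ∫_0^2 (81*x^4 - 72*x^3 + 52*x^2 - 16*x + 4) dx. Term by term:
    ∫_0^2 81*x^4 dx = 2592/5;  ∫_0^2 -72*x^3 dx = -288;  ∫_0^2 52*x^2 dx = 416/3;
    ∫_0^2 -16*x dx = -32;  ∫_0^2 4 dx = 8.
  Sum: 2592/5 − 288 + 416/3 − 32 + 8 = 5176/15.
Adding: ||u||_{H^1}^2 = 4934/35 + 5176/15 = 51034/105.


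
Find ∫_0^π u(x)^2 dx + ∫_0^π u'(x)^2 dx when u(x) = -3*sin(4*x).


||u||_{H^1(0,π)}^2 = 153*π/2

u'(x) = -12*cos(4*x).
Expand u² and (u')² and integrate term by term on (0, π), using: for integers n ≥ 1, ∫_0^π sin²(nx) dx = ∫_0^π cos²(nx) dx = π/2; for n ≠ n', ∫_0^π sin(nx)sin(n'x) dx = ∫_0^π cos(nx)cos(n'x) dx = 0; and by product-to-sum, ∫_0^π sin(nx)cos(n'x) dx = ½∫_0^π [sin((n+n')x) + sin((n−n')x)] dx, which is 0 when n+n' is even and 2n/(n²−n'²) when n+n' is odd (it need not vanish on (0, π)).
  u² squared terms: (-3)²·∫sin(4x)² dx = 9·π/2 = 9*π/2.
  So ∫_0^π u² dx = 9*π/2.
  (u')² squared terms: (-12)²·∫cos(4x)² dx = 144·π/2 = 72*π.
  So ∫_0^π (u')² dx = 72*π.
||u||_{H^1}^2 = (9*π/2) + (72*π) = 153*π/2.


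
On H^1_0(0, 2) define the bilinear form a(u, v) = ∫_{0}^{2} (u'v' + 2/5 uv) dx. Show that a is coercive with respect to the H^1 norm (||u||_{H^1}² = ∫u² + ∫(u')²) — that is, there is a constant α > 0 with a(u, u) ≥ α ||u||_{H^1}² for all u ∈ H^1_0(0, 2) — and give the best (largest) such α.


α = (8/5 + π^2)/(4 + π^2)

Coercivity of a(·,·) on H^1_0(0, 2) means a(u, u) ≥ α ||u||_{H^1}² for every u ∈ H^1_0.
The interval has length L = 2, and Poincaré/coercivity depend only on L. Here a(u, u) = ∫(u')² + (2/5)·∫u².
Here 0 < c = 2/5 < 1. The condition a(u,u) ≥ α||u||_{H^1}² reads (1−α)∫(u')² ≥ (α−c)∫u². Any admissible α is ≤ 1 (rapidly oscillating u have ∫u²/∫(u')² → 0), and α = 1 would force 0 ≥ (1−c)∫u², impossible since c < 1; so 1−α > 0. By the sharp Poincaré inequality on H^1_0 of an interval of length L, ∫(u')² ≥ (π/L)²∫u² with equality for the first sine mode sin(π(x−x₀)/L) (x₀ the left endpoint), so the inequality holds for all u iff (1−α)(π/L)² ≥ α − c, i.e. α ≤ ((π/L)² + c)/((π/L)² + 1) = (1 + c(L/π)²)/(1 + (L/π)²). With (π/L)² = π^2/4 and c = 2/5, the largest admissible constant is α = ((π/L)² + c)/((π/L)² + 1).
Simplifying, α = (8/5 + π^2)/(4 + π^2).


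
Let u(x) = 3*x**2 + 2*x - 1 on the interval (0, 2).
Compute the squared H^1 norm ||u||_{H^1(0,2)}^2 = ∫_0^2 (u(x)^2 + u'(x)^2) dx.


||u||_{H^1}^2 = 3694/15

The H^1 norm (squared) on an interval (0, L) is
  ||u||_{H^1}^2 = ∫_0^L u(x)^2 dx + ∫_0^L u'(x)^2 dx.
Compute u'(x) = 6*x + 2.
Then u(x)^2 = 9*x**4 + 12*x**3 - 2*x**2 - 4*x + 1 and u'(x)^2 = 36*x**2 + 24*x + 4.
Integrate each monomial from 0 to 2 using ∫_0^2 c·x^n dx = c·2^(n+1)/(n+1):
  ∫_0^2 u(x)^2 dx = ∫_0^2 (9*x^4 + 12*x^3 - 2*x^2 - 4*x + 1) dx. Term by term:
    ∫_0^2 9*x^4 dx = 288/5;  ∫_0^2 12*x^3 dx = 48;  ∫_0^2 -2*x^2 dx = -16/3;
    ∫_0^2 -4*x dx = -8;  ∫_0^2 1 dx = 2.
  Sum: 288/5 + 48 − 16/3 − 8 + 2 = 1414/15.
  ∫_0^2 u'(x)^2 dx = ∫_0^2 (36*x^2 + 24*x + 4) dx. Term by term:
    ∫_0^2 36*x^2 dx = 96;  ∫_0^2 24*x dx = 48;  ∫_0^2 4 dx = 8.
  Sum: 96 + 48 + 8 = 152.
Adding: ||u||_{H^1}^2 = 1414/15 + 152 = 3694/15.


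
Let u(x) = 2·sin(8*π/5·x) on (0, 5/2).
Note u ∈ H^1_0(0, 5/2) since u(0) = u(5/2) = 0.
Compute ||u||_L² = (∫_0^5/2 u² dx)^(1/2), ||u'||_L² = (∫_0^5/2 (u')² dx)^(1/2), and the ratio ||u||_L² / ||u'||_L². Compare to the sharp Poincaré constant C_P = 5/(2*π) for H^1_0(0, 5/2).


||u||_L² / ||u'||_L² = 5/(8*π) < C_P = 5/(2*π).

u(x) = 2·sin(8*π/5·x), so u'(x) = 16*π*cos(8*π*x/5)/5.
Writing u(x) = A·sin(kπx/L) with A = 2 and k = 4, use ∫_0^L sin²(kπx/L) dx = L/2 and ∫_0^L cos²(kπx/L) dx = L/2.
u² = 4·sin²(8*π/5·x) and (u')² = 256*π^2/25·cos²(8*π/5·x), and each of sin², cos² integrates to L/2 = 5/4 over (0, 5/2).
∫_0^5/2 u² dx = 5, so ||u||_L² = sqrt(5).
∫_0^5/2 (u')² dx = 64*π^2/5, so ||u'||_L² = 8*sqrt(5)*π/5.
Ratio ||u||_L² / ||u'||_L² = 5/(8*π).
Sharp Poincaré constant on H^1_0(0, 5/2) is C_P = L/π = 5/(2*π), achieved by sin(2*π/5·x).
This is the k = 4 harmonic; the ratio L/(kπ) is strictly less than C_P = L/π, consistent with the sharp inequality ||u||_L² ≤ C_P ||u'||_L².


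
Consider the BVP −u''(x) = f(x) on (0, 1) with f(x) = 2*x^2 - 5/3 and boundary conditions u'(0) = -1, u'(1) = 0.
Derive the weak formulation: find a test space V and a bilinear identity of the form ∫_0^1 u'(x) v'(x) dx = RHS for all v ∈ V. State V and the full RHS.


V = H^1(0, 1) (v unrestricted at boundary; u is determined up to an additive constant); weak form: ∫_0^1 u'v' dx = ∫_0^1 (2*x^2 - 5/3) v dx + v(0) for all v ∈ V.

Multiply both sides by a test function v and integrate from 0 to 1:
  ∫_0^1 −u''(x) v(x) dx = ∫_0^1 f(x) v(x) dx.
Integrate the LHS by parts once:
  ∫_0^1 −u'' v dx = −[u'(x) v(x)]_0^1 + ∫_0^1 u'(x) v'(x) dx.
Thus ∫_0^1 u'(x) v'(x) dx = ∫_0^1 f(x) v(x) dx + [u'(x) v(x)]_0^1.
Choose V so that boundary terms are either known or forced to vanish.
u has inhomogeneous Neumann u'(0) = -1, u'(1) = 0. [u' v]_0^1 = (0)·v(1) − (-1)·v(0) = v(0). Take V = H^1(0, 1); boundary term becomes part of RHS.
Weak formulation: find u (satisfying any essential BC) such that ∫_0^1 u'(x) v'(x) dx = ∫_0^1 f v dx + v(0) for all v ∈ V (Neumann data are natural BCs: they enter the RHS as boundary terms).
Substituting f(x) = 2*x^2 - 5/3, the right-hand side is ∫_0^1 (2*x^2 - 5/3) v dx + v(0).
Compatibility check (pure Neumann): taking v ≡ 1 ∈ V gives 0 = ∫_0^1 f dx + (0) − (-1), i.e. ∫_0^1 f dx must equal u'(0) − u'(1) = -1. Indeed ∫_0^1 (2*x^2 - 5/3) dx = -1, so the data are compatible. The solution is then unique only up to an additive constant (fix it e.g. by requiring ∫_0^1 u dx = 0).


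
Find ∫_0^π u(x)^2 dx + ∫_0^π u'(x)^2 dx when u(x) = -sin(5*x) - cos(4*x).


||u||_{H^1(0,π)}^2 = 340/9 + 43*π/2

u'(x) = 4*sin(4*x) - 5*cos(5*x).
Expand u² and (u')² and integrate term by term on (0, π), using: for integers n ≥ 1, ∫_0^π sin²(nx) dx = ∫_0^π cos²(nx) dx = π/2; for n ≠ n', ∫_0^π sin(nx)sin(n'x) dx = ∫_0^π cos(nx)cos(n'x) dx = 0; and by product-to-sum, ∫_0^π sin(nx)cos(n'x) dx = ½∫_0^π [sin((n+n')x) + sin((n−n')x)] dx, which is 0 when n+n' is even and 2n/(n²−n'²) when n+n' is odd (it need not vanish on (0, π)).
  u² squared terms: (-1)²·∫cos(4x)² dx = 1·π/2 = π/2;  (-1)²·∫sin(5x)² dx = 1·π/2 = π/2.
  u² cross terms: 2·(-1)·(-1)·∫cos(4x)·sin(5x) dx = 2·(10/9) = 20/9.
  So ∫_0^π u² dx = π/2 + π/2 + 20/9 = 20/9 + π.
  (u')² squared terms: (-5)²·∫cos(5x)² dx = 25·π/2 = 25*π/2;  (4)²·∫sin(4x)² dx = 16·π/2 = 8*π.
  (u')² cross terms: 2·(-5)·(4)·∫cos(5x)·sin(4x) dx = -40·(-8/9) = 320/9.
  So ∫_0^π (u')² dx = 25*π/2 + 8*π + 320/9 = 320/9 + 41*π/2.
||u||_{H^1}^2 = (20/9 + π) + (320/9 + 41*π/2) = 340/9 + 43*π/2.


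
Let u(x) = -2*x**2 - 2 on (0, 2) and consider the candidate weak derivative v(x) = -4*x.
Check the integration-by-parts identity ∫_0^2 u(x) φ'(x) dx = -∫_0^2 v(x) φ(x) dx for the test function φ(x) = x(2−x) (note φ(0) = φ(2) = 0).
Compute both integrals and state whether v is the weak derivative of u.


LHS = 16/3, RHS = 16/3. Yes, v = u' weakly.

u(x) = -2*x**2 - 2, classical derivative u'(x) = -4*x.
φ(x) = x(2−x), so φ'(x) = 2 - 2*x.
Note φ(0) = φ(2) = 0, so the boundary term u·φ vanishes.
LHS = ∫_0^2 u(x) φ'(x) dx = ∫_0^2 (4*x^3 - 4*x^2 + 4*x - 4) dx. Term by term:
  ∫_0^2 4*x^3 dx = 16;  ∫_0^2 -4*x^2 dx = -32/3;  ∫_0^2 4*x dx = 8;
  ∫_0^2 -4 dx = -8.
Sum: 16 − 32/3 + 8 − 8 = 16/3.
So LHS = 16/3.
∫_0^2 v(x) φ(x) dx = ∫_0^2 (4*x^3 - 8*x^2) dx. Term by term:
  ∫_0^2 4*x^3 dx = 16;  ∫_0^2 -8*x^2 dx = -64/3.
Sum: 16 − 64/3 = -16/3.
So RHS = -∫_0^2 v(x) φ(x) dx = 16/3.
LHS = RHS, so the identity holds for this test φ.
Moreover u is smooth here and v(x) = u'(x) = -4*x pointwise, so the identity holds for every test function. Hence v is the weak derivative of u.


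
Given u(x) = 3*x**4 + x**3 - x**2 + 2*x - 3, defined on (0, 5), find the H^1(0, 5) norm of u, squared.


||u||_{H^1}^2 = 111536195/28

The H^1 norm (squared) on an interval (0, L) is
  ||u||_{H^1}^2 = ∫_0^L u(x)^2 dx + ∫_0^L u'(x)^2 dx.
Compute u'(x) = 12*x**3 + 3*x**2 - 2*x + 2.
Then u(x)^2 = 9*x**8 + 6*x**7 - 5*x**6 + 10*x**5 - 13*x**4 - 10*x**3 + 10*x**2 - 12*x + 9 and u'(x)^2 = 144*x**6 + 72*x**5 - 39*x**4 + 36*x**3 + 16*x**2 - 8*x + 4.
Integrate each monomial from 0 to 5 using ∫_0^5 c·x^n dx = c·5^(n+1)/(n+1):
  ∫_0^5 u(x)^2 dx = ∫_0^5 (9*x^8 + 6*x^7 - 5*x^6 + 10*x^5 - 13*x^4 - 10*x^3 + 10*x^2 - 12*x + 9) dx. Term by term:
    ∫_0^5 9*x^8 dx = 1953125;  ∫_0^5 6*x^7 dx = 1171875/4;  ∫_0^5 -5*x^6 dx = -390625/7;
    ∫_0^5 10*x^5 dx = 78125/3;  ∫_0^5 -13*x^4 dx = -8125;  ∫_0^5 -10*x^3 dx = -3125/2;
    ∫_0^5 10*x^2 dx = 1250/3;  ∫_0^5 -12*x dx = -150;  ∫_0^5 9 dx = 45.
  Sum: 1953125 + 1171875/4 − 390625/7 + 78125/3 − 8125 − 3125/2 + 1250/3 − 150 + 45 = 185384305/84.
  ∫_0^5 u'(x)^2 dx = ∫_0^5 (144*x^6 + 72*x^5 - 39*x^4 + 36*x^3 + 16*x^2 - 8*x + 4) dx. Term by term:
    ∫_0^5 144*x^6 dx = 11250000/7;  ∫_0^5 72*x^5 dx = 187500;  ∫_0^5 -39*x^4 dx = -24375;
    ∫_0^5 36*x^3 dx = 5625;  ∫_0^5 16*x^2 dx = 2000/3;  ∫_0^5 -8*x dx = -100;
    ∫_0^5 4 dx = 20.
  Sum: 11250000/7 + 187500 − 24375 + 5625 + 2000/3 − 100 + 20 = 37306070/21.
Adding: ||u||_{H^1}^2 = 185384305/84 + 37306070/21 = 111536195/28.


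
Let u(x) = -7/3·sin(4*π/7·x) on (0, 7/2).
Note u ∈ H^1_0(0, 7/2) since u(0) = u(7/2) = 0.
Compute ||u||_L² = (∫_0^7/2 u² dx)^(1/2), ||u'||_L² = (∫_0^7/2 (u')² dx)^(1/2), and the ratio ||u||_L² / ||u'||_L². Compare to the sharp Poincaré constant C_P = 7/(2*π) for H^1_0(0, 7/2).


||u||_L² / ||u'||_L² = 7/(4*π) < C_P = 7/(2*π).

u(x) = -7/3·sin(4*π/7·x), so u'(x) = -4*π*cos(4*π*x/7)/3.
Writing u(x) = A·sin(kπx/L) with A = -7/3 and k = 2, use ∫_0^L sin²(kπx/L) dx = L/2 and ∫_0^L cos²(kπx/L) dx = L/2.
u² = 49/9·sin²(4*π/7·x) and (u')² = 16*π^2/9·cos²(4*π/7·x), and each of sin², cos² integrates to L/2 = 7/4 over (0, 7/2).
∫_0^7/2 u² dx = 343/36, so ||u||_L² = 7*sqrt(7)/6.
∫_0^7/2 (u')² dx = 28*π^2/9, so ||u'||_L² = 2*sqrt(7)*π/3.
Ratio ||u||_L² / ||u'||_L² = 7/(4*π).
Sharp Poincaré constant on H^1_0(0, 7/2) is C_P = L/π = 7/(2*π), achieved by sin(2*π/7·x).
This is the k = 2 harmonic; the ratio L/(kπ) is strictly less than C_P = L/π, consistent with the sharp inequality ||u||_L² ≤ C_P ||u'||_L².


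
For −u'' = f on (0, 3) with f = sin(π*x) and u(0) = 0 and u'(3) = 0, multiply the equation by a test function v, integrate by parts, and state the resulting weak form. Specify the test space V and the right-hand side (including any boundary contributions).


V = {v ∈ H^1(0, 3) : v(0) = 0} (test functions vanish at x = 0 where u is specified); weak form: ∫_0^3 u'v' dx = ∫_0^3 (sin(π*x)) v dx for all v ∈ V.

Multiply both sides by a test function v and integrate from 0 to 3:
  ∫_0^3 −u''(x) v(x) dx = ∫_0^3 f(x) v(x) dx.
Integrate the LHS by parts once:
  ∫_0^3 −u'' v dx = −[u'(x) v(x)]_0^3 + ∫_0^3 u'(x) v'(x) dx.
Thus ∫_0^3 u'(x) v'(x) dx = ∫_0^3 f(x) v(x) dx + [u'(x) v(x)]_0^3.
Choose V so that boundary terms are either known or forced to vanish.
Mixed BC: u(0) = 0 (Dirichlet) and u'(3) = 0 (Neumann). Define V = {v ∈ H^1(0, 3) : v(0) = 0}. Then [u' v]_0^3 = u'(3)·v(3) − u'(0)·0 = 0.
Weak formulation: find u (satisfying any essential BC) such that ∫_0^3 u'(x) v'(x) dx = ∫_0^3 f v dx for all v ∈ V (Dirichlet at 0 absorbed into V; the Neumann datum at x = 3 is zero, so no boundary term remains).
Substituting f(x) = sin(π*x), the right-hand side is ∫_0^3 (sin(π*x)) v dx.


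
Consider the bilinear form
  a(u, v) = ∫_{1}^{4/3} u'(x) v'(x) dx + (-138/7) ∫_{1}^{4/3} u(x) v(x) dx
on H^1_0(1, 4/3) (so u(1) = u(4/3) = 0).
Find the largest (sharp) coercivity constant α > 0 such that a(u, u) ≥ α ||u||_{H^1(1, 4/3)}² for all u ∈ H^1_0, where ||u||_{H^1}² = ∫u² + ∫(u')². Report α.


α = 3*(-46 + 21*π^2)/(7*(1 + 9*π^2))

Coercivity of a(·,·) on H^1_0(1, 4/3) means a(u, u) ≥ α ||u||_{H^1}² for every u ∈ H^1_0.
The interval has length L = 1/3, and Poincaré/coercivity depend only on L. Here a(u, u) = ∫(u')² + (-138/7)·∫u².
Here c = -138/7 < 0 with |c| < (π/L)² = 9*π^2, so coercivity still holds. The condition a(u,u) ≥ α||u||_{H^1}² reads (1−α)∫(u')² ≥ (α−c)∫u². Any admissible α is ≤ 1 (rapidly oscillating u have ∫u²/∫(u')² → 0), and α = 1 would force 0 ≥ (1−c)∫u², impossible since c < 1; so 1−α > 0. By the sharp Poincaré inequality on H^1_0 of an interval of length L, ∫(u')² ≥ (π/L)²∫u² with equality for the first sine mode sin(π(x−x₀)/L) (x₀ the left endpoint), so the inequality holds for all u iff (1−α)(π/L)² ≥ α − c, i.e. α ≤ ((π/L)² + c)/((π/L)² + 1) = (1 + c(L/π)²)/(1 + (L/π)²). (Direct route, valid since c ≤ 0: Poincaré gives c∫u² ≥ c(L/π)²∫(u')², so a(u,u) ≥ (1 + c(L/π)²)∫(u')², while ||u||_{H^1}² ≤ (1 + (L/π)²)∫(u')²; dividing yields the same α.) With (π/L)² = 9*π^2 and c = -138/7, the largest admissible constant is α = ((π/L)² + c)/((π/L)² + 1).
Simplifying, α = 3*(-46 + 21*π^2)/(7*(1 + 9*π^2)).
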